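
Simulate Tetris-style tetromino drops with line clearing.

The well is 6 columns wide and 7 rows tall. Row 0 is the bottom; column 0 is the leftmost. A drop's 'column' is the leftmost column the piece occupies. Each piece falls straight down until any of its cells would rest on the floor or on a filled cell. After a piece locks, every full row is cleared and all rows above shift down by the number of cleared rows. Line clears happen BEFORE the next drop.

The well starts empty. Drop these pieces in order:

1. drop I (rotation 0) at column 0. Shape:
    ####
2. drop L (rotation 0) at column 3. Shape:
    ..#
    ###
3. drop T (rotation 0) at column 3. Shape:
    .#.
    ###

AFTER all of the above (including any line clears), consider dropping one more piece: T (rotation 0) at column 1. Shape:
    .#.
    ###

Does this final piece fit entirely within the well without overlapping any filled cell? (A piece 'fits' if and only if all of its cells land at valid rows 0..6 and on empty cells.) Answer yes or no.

Answer: yes

Derivation:
Drop 1: I rot0 at col 0 lands with bottom-row=0; cleared 0 line(s) (total 0); column heights now [1 1 1 1 0 0], max=1
Drop 2: L rot0 at col 3 lands with bottom-row=1; cleared 0 line(s) (total 0); column heights now [1 1 1 2 2 3], max=3
Drop 3: T rot0 at col 3 lands with bottom-row=3; cleared 0 line(s) (total 0); column heights now [1 1 1 4 5 4], max=5
Test piece T rot0 at col 1 (width 3): heights before test = [1 1 1 4 5 4]; fits = True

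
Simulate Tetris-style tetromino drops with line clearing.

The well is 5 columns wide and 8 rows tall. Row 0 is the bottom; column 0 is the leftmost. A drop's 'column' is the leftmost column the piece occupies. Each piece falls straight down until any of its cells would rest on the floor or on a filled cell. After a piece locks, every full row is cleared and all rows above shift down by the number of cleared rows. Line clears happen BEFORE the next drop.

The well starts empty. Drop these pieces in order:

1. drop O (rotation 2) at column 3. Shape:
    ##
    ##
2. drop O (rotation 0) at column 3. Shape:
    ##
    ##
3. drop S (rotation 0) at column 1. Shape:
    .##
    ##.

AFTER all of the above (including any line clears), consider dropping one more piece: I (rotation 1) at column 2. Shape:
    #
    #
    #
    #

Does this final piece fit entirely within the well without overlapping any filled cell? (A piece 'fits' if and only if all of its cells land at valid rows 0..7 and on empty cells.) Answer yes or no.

Answer: no

Derivation:
Drop 1: O rot2 at col 3 lands with bottom-row=0; cleared 0 line(s) (total 0); column heights now [0 0 0 2 2], max=2
Drop 2: O rot0 at col 3 lands with bottom-row=2; cleared 0 line(s) (total 0); column heights now [0 0 0 4 4], max=4
Drop 3: S rot0 at col 1 lands with bottom-row=3; cleared 0 line(s) (total 0); column heights now [0 4 5 5 4], max=5
Test piece I rot1 at col 2 (width 1): heights before test = [0 4 5 5 4]; fits = False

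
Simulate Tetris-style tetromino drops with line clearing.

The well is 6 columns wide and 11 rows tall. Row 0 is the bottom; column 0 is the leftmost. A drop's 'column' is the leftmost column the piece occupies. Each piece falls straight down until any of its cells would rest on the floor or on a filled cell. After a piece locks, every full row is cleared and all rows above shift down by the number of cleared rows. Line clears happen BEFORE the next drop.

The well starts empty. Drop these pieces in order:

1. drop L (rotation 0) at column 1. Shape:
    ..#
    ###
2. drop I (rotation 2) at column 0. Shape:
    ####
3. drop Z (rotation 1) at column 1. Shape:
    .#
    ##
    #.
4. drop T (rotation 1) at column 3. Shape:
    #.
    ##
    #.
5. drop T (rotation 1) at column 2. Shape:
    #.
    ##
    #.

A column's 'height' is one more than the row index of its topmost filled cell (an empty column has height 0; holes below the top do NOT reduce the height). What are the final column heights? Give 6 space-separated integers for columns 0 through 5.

Answer: 3 5 9 8 5 0

Derivation:
Drop 1: L rot0 at col 1 lands with bottom-row=0; cleared 0 line(s) (total 0); column heights now [0 1 1 2 0 0], max=2
Drop 2: I rot2 at col 0 lands with bottom-row=2; cleared 0 line(s) (total 0); column heights now [3 3 3 3 0 0], max=3
Drop 3: Z rot1 at col 1 lands with bottom-row=3; cleared 0 line(s) (total 0); column heights now [3 5 6 3 0 0], max=6
Drop 4: T rot1 at col 3 lands with bottom-row=3; cleared 0 line(s) (total 0); column heights now [3 5 6 6 5 0], max=6
Drop 5: T rot1 at col 2 lands with bottom-row=6; cleared 0 line(s) (total 0); column heights now [3 5 9 8 5 0], max=9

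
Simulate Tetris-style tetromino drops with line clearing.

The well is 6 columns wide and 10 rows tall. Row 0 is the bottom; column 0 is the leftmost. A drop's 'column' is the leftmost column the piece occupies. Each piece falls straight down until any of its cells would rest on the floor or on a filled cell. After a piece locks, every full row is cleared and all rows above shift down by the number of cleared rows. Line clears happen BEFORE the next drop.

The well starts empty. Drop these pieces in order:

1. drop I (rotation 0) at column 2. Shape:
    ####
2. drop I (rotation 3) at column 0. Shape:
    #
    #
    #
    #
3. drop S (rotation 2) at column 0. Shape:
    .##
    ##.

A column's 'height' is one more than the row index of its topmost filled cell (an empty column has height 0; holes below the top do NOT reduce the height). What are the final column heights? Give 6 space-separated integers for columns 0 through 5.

Drop 1: I rot0 at col 2 lands with bottom-row=0; cleared 0 line(s) (total 0); column heights now [0 0 1 1 1 1], max=1
Drop 2: I rot3 at col 0 lands with bottom-row=0; cleared 0 line(s) (total 0); column heights now [4 0 1 1 1 1], max=4
Drop 3: S rot2 at col 0 lands with bottom-row=4; cleared 0 line(s) (total 0); column heights now [5 6 6 1 1 1], max=6

Answer: 5 6 6 1 1 1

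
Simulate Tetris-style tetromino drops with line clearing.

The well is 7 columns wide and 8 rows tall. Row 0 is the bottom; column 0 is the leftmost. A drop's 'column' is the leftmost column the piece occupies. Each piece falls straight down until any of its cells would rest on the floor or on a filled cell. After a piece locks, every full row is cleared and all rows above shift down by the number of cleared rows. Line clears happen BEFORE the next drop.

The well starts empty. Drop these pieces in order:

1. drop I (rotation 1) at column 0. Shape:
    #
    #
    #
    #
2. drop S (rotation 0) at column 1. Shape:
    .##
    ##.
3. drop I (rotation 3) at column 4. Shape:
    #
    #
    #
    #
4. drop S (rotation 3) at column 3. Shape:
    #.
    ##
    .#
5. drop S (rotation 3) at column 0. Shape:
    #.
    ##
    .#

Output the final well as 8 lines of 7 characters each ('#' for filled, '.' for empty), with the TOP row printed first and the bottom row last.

Answer: .......
...#...
#..##..
##..#..
##..#..
#...#..
#.###..
###.#..

Derivation:
Drop 1: I rot1 at col 0 lands with bottom-row=0; cleared 0 line(s) (total 0); column heights now [4 0 0 0 0 0 0], max=4
Drop 2: S rot0 at col 1 lands with bottom-row=0; cleared 0 line(s) (total 0); column heights now [4 1 2 2 0 0 0], max=4
Drop 3: I rot3 at col 4 lands with bottom-row=0; cleared 0 line(s) (total 0); column heights now [4 1 2 2 4 0 0], max=4
Drop 4: S rot3 at col 3 lands with bottom-row=4; cleared 0 line(s) (total 0); column heights now [4 1 2 7 6 0 0], max=7
Drop 5: S rot3 at col 0 lands with bottom-row=3; cleared 0 line(s) (total 0); column heights now [6 5 2 7 6 0 0], max=7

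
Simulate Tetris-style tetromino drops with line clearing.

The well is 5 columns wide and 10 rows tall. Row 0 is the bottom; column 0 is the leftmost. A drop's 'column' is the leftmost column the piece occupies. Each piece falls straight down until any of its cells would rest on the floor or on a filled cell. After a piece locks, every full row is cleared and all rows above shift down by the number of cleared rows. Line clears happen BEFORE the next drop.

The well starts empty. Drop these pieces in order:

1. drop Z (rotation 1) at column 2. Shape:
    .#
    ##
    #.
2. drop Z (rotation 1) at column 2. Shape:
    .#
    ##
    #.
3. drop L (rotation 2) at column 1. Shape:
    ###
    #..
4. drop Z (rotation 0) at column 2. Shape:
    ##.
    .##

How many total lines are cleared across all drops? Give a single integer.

Answer: 0

Derivation:
Drop 1: Z rot1 at col 2 lands with bottom-row=0; cleared 0 line(s) (total 0); column heights now [0 0 2 3 0], max=3
Drop 2: Z rot1 at col 2 lands with bottom-row=2; cleared 0 line(s) (total 0); column heights now [0 0 4 5 0], max=5
Drop 3: L rot2 at col 1 lands with bottom-row=4; cleared 0 line(s) (total 0); column heights now [0 6 6 6 0], max=6
Drop 4: Z rot0 at col 2 lands with bottom-row=6; cleared 0 line(s) (total 0); column heights now [0 6 8 8 7], max=8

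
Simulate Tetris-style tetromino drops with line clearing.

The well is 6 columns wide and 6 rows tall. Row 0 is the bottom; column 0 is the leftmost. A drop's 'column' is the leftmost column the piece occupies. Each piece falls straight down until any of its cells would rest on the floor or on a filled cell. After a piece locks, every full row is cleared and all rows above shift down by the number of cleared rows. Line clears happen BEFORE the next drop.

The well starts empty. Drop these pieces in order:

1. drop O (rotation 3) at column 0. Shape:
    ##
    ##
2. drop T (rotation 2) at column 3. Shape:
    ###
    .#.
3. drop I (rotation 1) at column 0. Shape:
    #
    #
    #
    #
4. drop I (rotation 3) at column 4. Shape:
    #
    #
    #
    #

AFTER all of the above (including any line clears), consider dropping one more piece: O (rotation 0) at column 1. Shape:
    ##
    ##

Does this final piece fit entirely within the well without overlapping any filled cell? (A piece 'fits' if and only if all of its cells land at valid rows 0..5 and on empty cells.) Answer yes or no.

Drop 1: O rot3 at col 0 lands with bottom-row=0; cleared 0 line(s) (total 0); column heights now [2 2 0 0 0 0], max=2
Drop 2: T rot2 at col 3 lands with bottom-row=0; cleared 0 line(s) (total 0); column heights now [2 2 0 2 2 2], max=2
Drop 3: I rot1 at col 0 lands with bottom-row=2; cleared 0 line(s) (total 0); column heights now [6 2 0 2 2 2], max=6
Drop 4: I rot3 at col 4 lands with bottom-row=2; cleared 0 line(s) (total 0); column heights now [6 2 0 2 6 2], max=6
Test piece O rot0 at col 1 (width 2): heights before test = [6 2 0 2 6 2]; fits = True

Answer: yes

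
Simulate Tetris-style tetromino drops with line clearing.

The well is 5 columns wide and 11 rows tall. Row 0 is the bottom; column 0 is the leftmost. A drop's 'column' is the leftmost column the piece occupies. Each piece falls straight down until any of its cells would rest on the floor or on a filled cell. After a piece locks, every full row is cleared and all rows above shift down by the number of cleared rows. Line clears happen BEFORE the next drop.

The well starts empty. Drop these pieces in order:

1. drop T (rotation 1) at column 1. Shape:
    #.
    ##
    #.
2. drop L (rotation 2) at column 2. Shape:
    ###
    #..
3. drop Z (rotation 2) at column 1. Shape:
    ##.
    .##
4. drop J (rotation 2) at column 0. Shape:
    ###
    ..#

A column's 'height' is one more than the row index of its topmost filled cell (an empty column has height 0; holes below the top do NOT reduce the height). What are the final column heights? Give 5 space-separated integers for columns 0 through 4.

Drop 1: T rot1 at col 1 lands with bottom-row=0; cleared 0 line(s) (total 0); column heights now [0 3 2 0 0], max=3
Drop 2: L rot2 at col 2 lands with bottom-row=2; cleared 0 line(s) (total 0); column heights now [0 3 4 4 4], max=4
Drop 3: Z rot2 at col 1 lands with bottom-row=4; cleared 0 line(s) (total 0); column heights now [0 6 6 5 4], max=6
Drop 4: J rot2 at col 0 lands with bottom-row=6; cleared 0 line(s) (total 0); column heights now [8 8 8 5 4], max=8

Answer: 8 8 8 5 4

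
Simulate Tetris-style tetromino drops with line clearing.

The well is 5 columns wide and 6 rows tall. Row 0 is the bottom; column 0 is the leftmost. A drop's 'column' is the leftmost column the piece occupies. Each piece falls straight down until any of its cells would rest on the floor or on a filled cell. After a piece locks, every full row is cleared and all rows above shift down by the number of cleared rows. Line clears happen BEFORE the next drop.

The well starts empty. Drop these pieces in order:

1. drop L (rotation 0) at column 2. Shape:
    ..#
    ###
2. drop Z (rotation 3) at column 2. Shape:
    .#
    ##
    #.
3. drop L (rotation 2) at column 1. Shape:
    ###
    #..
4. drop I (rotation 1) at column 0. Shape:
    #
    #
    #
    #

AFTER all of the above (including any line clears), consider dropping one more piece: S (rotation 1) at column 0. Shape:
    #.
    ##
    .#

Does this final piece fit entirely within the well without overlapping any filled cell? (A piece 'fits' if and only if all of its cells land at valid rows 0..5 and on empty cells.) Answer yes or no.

Drop 1: L rot0 at col 2 lands with bottom-row=0; cleared 0 line(s) (total 0); column heights now [0 0 1 1 2], max=2
Drop 2: Z rot3 at col 2 lands with bottom-row=1; cleared 0 line(s) (total 0); column heights now [0 0 3 4 2], max=4
Drop 3: L rot2 at col 1 lands with bottom-row=3; cleared 0 line(s) (total 0); column heights now [0 5 5 5 2], max=5
Drop 4: I rot1 at col 0 lands with bottom-row=0; cleared 0 line(s) (total 0); column heights now [4 5 5 5 2], max=5
Test piece S rot1 at col 0 (width 2): heights before test = [4 5 5 5 2]; fits = False

Answer: no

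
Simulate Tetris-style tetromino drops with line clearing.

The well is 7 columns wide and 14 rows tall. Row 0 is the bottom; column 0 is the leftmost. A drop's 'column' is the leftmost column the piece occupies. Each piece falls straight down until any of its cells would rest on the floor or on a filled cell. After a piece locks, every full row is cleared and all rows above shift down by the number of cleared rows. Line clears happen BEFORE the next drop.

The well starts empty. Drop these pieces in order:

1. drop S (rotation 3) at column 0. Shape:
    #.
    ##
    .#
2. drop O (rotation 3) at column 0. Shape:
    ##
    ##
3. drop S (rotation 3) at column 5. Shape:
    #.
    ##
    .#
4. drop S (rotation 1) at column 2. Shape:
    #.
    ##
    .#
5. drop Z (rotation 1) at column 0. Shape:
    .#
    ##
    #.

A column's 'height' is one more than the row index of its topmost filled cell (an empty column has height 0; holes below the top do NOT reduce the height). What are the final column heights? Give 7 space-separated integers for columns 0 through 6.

Answer: 7 8 3 2 0 3 2

Derivation:
Drop 1: S rot3 at col 0 lands with bottom-row=0; cleared 0 line(s) (total 0); column heights now [3 2 0 0 0 0 0], max=3
Drop 2: O rot3 at col 0 lands with bottom-row=3; cleared 0 line(s) (total 0); column heights now [5 5 0 0 0 0 0], max=5
Drop 3: S rot3 at col 5 lands with bottom-row=0; cleared 0 line(s) (total 0); column heights now [5 5 0 0 0 3 2], max=5
Drop 4: S rot1 at col 2 lands with bottom-row=0; cleared 0 line(s) (total 0); column heights now [5 5 3 2 0 3 2], max=5
Drop 5: Z rot1 at col 0 lands with bottom-row=5; cleared 0 line(s) (total 0); column heights now [7 8 3 2 0 3 2], max=8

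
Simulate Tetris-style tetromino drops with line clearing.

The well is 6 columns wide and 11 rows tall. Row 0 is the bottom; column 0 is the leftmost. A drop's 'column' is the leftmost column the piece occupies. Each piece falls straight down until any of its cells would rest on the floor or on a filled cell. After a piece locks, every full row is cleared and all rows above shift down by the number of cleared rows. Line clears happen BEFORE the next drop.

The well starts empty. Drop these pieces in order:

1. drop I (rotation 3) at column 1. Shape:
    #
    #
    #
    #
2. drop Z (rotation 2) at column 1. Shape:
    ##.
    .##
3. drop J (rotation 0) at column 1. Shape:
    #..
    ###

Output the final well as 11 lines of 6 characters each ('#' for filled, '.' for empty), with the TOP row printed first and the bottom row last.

Drop 1: I rot3 at col 1 lands with bottom-row=0; cleared 0 line(s) (total 0); column heights now [0 4 0 0 0 0], max=4
Drop 2: Z rot2 at col 1 lands with bottom-row=3; cleared 0 line(s) (total 0); column heights now [0 5 5 4 0 0], max=5
Drop 3: J rot0 at col 1 lands with bottom-row=5; cleared 0 line(s) (total 0); column heights now [0 7 6 6 0 0], max=7

Answer: ......
......
......
......
.#....
.###..
.##...
.###..
.#....
.#....
.#....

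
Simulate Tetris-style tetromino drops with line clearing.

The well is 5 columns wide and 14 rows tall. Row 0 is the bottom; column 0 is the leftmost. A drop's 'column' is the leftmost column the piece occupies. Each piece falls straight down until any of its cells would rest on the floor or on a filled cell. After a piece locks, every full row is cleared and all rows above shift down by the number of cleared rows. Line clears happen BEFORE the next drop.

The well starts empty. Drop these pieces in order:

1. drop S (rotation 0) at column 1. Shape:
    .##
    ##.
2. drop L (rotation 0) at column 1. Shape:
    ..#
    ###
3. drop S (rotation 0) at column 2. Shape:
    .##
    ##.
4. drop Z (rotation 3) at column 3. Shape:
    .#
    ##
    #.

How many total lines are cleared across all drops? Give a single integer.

Answer: 0

Derivation:
Drop 1: S rot0 at col 1 lands with bottom-row=0; cleared 0 line(s) (total 0); column heights now [0 1 2 2 0], max=2
Drop 2: L rot0 at col 1 lands with bottom-row=2; cleared 0 line(s) (total 0); column heights now [0 3 3 4 0], max=4
Drop 3: S rot0 at col 2 lands with bottom-row=4; cleared 0 line(s) (total 0); column heights now [0 3 5 6 6], max=6
Drop 4: Z rot3 at col 3 lands with bottom-row=6; cleared 0 line(s) (total 0); column heights now [0 3 5 8 9], max=9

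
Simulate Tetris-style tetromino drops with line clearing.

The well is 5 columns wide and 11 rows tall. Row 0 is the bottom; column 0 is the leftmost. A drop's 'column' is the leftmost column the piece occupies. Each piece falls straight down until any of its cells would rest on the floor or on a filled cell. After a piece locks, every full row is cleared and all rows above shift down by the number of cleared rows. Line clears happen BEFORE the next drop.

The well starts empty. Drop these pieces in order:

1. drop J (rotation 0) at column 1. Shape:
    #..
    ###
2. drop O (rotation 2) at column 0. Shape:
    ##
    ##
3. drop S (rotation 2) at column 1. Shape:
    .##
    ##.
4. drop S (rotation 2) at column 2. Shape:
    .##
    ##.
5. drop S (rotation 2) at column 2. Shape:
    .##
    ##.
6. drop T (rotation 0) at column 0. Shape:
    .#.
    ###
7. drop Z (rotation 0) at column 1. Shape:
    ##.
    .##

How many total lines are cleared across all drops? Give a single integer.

Answer: 1

Derivation:
Drop 1: J rot0 at col 1 lands with bottom-row=0; cleared 0 line(s) (total 0); column heights now [0 2 1 1 0], max=2
Drop 2: O rot2 at col 0 lands with bottom-row=2; cleared 0 line(s) (total 0); column heights now [4 4 1 1 0], max=4
Drop 3: S rot2 at col 1 lands with bottom-row=4; cleared 0 line(s) (total 0); column heights now [4 5 6 6 0], max=6
Drop 4: S rot2 at col 2 lands with bottom-row=6; cleared 0 line(s) (total 0); column heights now [4 5 7 8 8], max=8
Drop 5: S rot2 at col 2 lands with bottom-row=8; cleared 0 line(s) (total 0); column heights now [4 5 9 10 10], max=10
Drop 6: T rot0 at col 0 lands with bottom-row=9; cleared 1 line(s) (total 1); column heights now [4 10 9 9 8], max=10
Drop 7: Z rot0 at col 1 lands with bottom-row=9; cleared 0 line(s) (total 1); column heights now [4 11 11 10 8], max=11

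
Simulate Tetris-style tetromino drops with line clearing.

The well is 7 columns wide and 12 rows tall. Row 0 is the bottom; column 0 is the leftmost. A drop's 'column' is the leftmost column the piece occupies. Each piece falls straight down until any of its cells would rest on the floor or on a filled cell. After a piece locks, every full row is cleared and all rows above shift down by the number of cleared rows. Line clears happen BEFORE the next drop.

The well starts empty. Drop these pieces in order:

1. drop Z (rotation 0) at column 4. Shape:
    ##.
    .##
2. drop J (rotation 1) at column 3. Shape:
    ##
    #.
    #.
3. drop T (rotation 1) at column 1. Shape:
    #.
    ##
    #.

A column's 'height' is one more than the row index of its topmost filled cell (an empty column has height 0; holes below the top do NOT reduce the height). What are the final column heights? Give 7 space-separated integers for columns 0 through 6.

Answer: 0 3 2 3 3 2 1

Derivation:
Drop 1: Z rot0 at col 4 lands with bottom-row=0; cleared 0 line(s) (total 0); column heights now [0 0 0 0 2 2 1], max=2
Drop 2: J rot1 at col 3 lands with bottom-row=0; cleared 0 line(s) (total 0); column heights now [0 0 0 3 3 2 1], max=3
Drop 3: T rot1 at col 1 lands with bottom-row=0; cleared 0 line(s) (total 0); column heights now [0 3 2 3 3 2 1], max=3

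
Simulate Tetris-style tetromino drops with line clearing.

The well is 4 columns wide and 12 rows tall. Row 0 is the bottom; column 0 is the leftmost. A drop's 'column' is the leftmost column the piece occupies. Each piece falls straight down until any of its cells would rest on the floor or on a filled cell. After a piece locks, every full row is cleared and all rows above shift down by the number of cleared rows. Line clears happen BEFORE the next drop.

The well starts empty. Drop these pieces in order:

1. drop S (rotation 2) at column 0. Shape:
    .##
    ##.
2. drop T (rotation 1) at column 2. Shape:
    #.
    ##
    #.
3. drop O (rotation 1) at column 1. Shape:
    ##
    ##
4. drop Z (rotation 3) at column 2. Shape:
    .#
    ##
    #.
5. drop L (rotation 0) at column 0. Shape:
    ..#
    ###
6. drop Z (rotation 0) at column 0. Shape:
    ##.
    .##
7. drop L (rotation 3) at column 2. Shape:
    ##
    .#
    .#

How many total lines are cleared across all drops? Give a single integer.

Drop 1: S rot2 at col 0 lands with bottom-row=0; cleared 0 line(s) (total 0); column heights now [1 2 2 0], max=2
Drop 2: T rot1 at col 2 lands with bottom-row=2; cleared 0 line(s) (total 0); column heights now [1 2 5 4], max=5
Drop 3: O rot1 at col 1 lands with bottom-row=5; cleared 0 line(s) (total 0); column heights now [1 7 7 4], max=7
Drop 4: Z rot3 at col 2 lands with bottom-row=7; cleared 0 line(s) (total 0); column heights now [1 7 9 10], max=10
Drop 5: L rot0 at col 0 lands with bottom-row=9; cleared 1 line(s) (total 1); column heights now [1 7 10 9], max=10
Drop 6: Z rot0 at col 0 lands with bottom-row=10; cleared 0 line(s) (total 1); column heights now [12 12 11 9], max=12
Drop 7: L rot3 at col 2 lands with bottom-row=9; cleared 1 line(s) (total 2); column heights now [1 11 11 11], max=11

Answer: 2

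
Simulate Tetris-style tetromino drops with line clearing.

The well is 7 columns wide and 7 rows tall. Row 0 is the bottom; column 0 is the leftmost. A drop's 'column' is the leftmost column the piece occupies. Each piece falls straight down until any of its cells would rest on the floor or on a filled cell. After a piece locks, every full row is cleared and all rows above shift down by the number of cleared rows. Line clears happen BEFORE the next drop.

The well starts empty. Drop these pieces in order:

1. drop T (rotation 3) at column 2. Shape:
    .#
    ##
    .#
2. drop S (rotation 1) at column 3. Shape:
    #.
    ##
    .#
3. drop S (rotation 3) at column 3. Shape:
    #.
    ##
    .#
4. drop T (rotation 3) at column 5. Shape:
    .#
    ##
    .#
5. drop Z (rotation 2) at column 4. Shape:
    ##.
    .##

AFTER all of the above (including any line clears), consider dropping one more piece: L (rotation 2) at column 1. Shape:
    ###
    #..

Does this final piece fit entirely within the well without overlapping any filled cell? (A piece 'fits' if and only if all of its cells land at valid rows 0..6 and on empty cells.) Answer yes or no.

Answer: no

Derivation:
Drop 1: T rot3 at col 2 lands with bottom-row=0; cleared 0 line(s) (total 0); column heights now [0 0 2 3 0 0 0], max=3
Drop 2: S rot1 at col 3 lands with bottom-row=2; cleared 0 line(s) (total 0); column heights now [0 0 2 5 4 0 0], max=5
Drop 3: S rot3 at col 3 lands with bottom-row=4; cleared 0 line(s) (total 0); column heights now [0 0 2 7 6 0 0], max=7
Drop 4: T rot3 at col 5 lands with bottom-row=0; cleared 0 line(s) (total 0); column heights now [0 0 2 7 6 2 3], max=7
Drop 5: Z rot2 at col 4 lands with bottom-row=5; cleared 0 line(s) (total 0); column heights now [0 0 2 7 7 7 6], max=7
Test piece L rot2 at col 1 (width 3): heights before test = [0 0 2 7 7 7 6]; fits = False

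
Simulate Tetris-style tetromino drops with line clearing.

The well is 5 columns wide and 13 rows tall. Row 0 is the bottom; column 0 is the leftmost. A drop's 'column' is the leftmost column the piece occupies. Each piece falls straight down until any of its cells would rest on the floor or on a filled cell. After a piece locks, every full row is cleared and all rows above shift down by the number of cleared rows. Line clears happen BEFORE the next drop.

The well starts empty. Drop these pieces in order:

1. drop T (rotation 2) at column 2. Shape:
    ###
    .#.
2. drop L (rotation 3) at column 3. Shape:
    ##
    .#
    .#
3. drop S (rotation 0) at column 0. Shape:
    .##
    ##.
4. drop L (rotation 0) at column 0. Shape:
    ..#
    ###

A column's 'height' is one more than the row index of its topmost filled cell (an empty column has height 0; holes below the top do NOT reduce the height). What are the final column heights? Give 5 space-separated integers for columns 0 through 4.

Answer: 3 3 4 4 4

Derivation:
Drop 1: T rot2 at col 2 lands with bottom-row=0; cleared 0 line(s) (total 0); column heights now [0 0 2 2 2], max=2
Drop 2: L rot3 at col 3 lands with bottom-row=2; cleared 0 line(s) (total 0); column heights now [0 0 2 5 5], max=5
Drop 3: S rot0 at col 0 lands with bottom-row=1; cleared 1 line(s) (total 1); column heights now [0 2 2 4 4], max=4
Drop 4: L rot0 at col 0 lands with bottom-row=2; cleared 0 line(s) (total 1); column heights now [3 3 4 4 4], max=4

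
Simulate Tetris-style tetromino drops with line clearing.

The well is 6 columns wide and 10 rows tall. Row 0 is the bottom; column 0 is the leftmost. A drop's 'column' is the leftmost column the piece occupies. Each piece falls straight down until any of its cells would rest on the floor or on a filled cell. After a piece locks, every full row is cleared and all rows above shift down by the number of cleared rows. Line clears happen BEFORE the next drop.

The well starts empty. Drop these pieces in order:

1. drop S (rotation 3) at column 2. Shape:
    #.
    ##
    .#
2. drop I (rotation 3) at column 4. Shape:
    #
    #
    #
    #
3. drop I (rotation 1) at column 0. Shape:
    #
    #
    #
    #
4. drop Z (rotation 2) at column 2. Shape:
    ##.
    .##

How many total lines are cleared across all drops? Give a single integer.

Drop 1: S rot3 at col 2 lands with bottom-row=0; cleared 0 line(s) (total 0); column heights now [0 0 3 2 0 0], max=3
Drop 2: I rot3 at col 4 lands with bottom-row=0; cleared 0 line(s) (total 0); column heights now [0 0 3 2 4 0], max=4
Drop 3: I rot1 at col 0 lands with bottom-row=0; cleared 0 line(s) (total 0); column heights now [4 0 3 2 4 0], max=4
Drop 4: Z rot2 at col 2 lands with bottom-row=4; cleared 0 line(s) (total 0); column heights now [4 0 6 6 5 0], max=6

Answer: 0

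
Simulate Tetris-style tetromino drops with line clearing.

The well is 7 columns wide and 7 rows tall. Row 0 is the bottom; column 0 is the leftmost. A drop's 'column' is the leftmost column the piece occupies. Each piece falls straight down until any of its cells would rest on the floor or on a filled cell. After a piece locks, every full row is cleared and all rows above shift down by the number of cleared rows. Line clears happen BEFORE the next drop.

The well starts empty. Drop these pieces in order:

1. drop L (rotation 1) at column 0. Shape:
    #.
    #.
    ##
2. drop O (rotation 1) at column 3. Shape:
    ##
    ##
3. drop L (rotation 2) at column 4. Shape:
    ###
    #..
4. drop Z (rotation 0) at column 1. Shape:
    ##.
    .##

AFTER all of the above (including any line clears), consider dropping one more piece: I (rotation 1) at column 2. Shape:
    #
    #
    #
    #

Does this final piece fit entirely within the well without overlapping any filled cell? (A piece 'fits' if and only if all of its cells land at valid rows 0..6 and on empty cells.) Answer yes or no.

Answer: no

Derivation:
Drop 1: L rot1 at col 0 lands with bottom-row=0; cleared 0 line(s) (total 0); column heights now [3 1 0 0 0 0 0], max=3
Drop 2: O rot1 at col 3 lands with bottom-row=0; cleared 0 line(s) (total 0); column heights now [3 1 0 2 2 0 0], max=3
Drop 3: L rot2 at col 4 lands with bottom-row=2; cleared 0 line(s) (total 0); column heights now [3 1 0 2 4 4 4], max=4
Drop 4: Z rot0 at col 1 lands with bottom-row=2; cleared 0 line(s) (total 0); column heights now [3 4 4 3 4 4 4], max=4
Test piece I rot1 at col 2 (width 1): heights before test = [3 4 4 3 4 4 4]; fits = False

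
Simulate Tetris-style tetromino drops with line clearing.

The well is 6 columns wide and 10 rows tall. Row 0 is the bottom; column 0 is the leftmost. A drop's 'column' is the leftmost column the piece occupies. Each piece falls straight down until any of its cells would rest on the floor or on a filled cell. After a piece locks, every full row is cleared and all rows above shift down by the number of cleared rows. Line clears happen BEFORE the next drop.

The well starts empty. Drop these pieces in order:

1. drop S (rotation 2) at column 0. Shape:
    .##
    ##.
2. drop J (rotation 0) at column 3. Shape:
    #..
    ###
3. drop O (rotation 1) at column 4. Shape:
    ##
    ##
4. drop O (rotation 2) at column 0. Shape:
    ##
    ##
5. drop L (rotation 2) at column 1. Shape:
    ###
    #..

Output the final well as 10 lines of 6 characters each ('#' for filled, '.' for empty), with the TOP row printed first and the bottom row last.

Answer: ......
......
......
......
.###..
.#....
##....
##..##
.#####
##.###

Derivation:
Drop 1: S rot2 at col 0 lands with bottom-row=0; cleared 0 line(s) (total 0); column heights now [1 2 2 0 0 0], max=2
Drop 2: J rot0 at col 3 lands with bottom-row=0; cleared 0 line(s) (total 0); column heights now [1 2 2 2 1 1], max=2
Drop 3: O rot1 at col 4 lands with bottom-row=1; cleared 0 line(s) (total 0); column heights now [1 2 2 2 3 3], max=3
Drop 4: O rot2 at col 0 lands with bottom-row=2; cleared 0 line(s) (total 0); column heights now [4 4 2 2 3 3], max=4
Drop 5: L rot2 at col 1 lands with bottom-row=4; cleared 0 line(s) (total 0); column heights now [4 6 6 6 3 3], max=6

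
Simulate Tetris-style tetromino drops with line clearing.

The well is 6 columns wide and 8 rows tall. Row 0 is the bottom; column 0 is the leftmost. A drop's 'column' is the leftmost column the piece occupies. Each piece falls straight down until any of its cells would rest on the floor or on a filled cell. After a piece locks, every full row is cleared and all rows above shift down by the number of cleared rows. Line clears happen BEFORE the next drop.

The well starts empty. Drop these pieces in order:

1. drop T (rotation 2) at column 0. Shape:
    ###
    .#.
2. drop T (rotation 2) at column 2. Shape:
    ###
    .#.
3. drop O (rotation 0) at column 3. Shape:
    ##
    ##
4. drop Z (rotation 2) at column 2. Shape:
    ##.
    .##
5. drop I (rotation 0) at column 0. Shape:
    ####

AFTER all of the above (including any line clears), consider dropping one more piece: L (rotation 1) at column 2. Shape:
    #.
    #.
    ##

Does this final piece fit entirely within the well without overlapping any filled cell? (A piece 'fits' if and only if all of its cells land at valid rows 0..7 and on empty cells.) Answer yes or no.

Drop 1: T rot2 at col 0 lands with bottom-row=0; cleared 0 line(s) (total 0); column heights now [2 2 2 0 0 0], max=2
Drop 2: T rot2 at col 2 lands with bottom-row=1; cleared 0 line(s) (total 0); column heights now [2 2 3 3 3 0], max=3
Drop 3: O rot0 at col 3 lands with bottom-row=3; cleared 0 line(s) (total 0); column heights now [2 2 3 5 5 0], max=5
Drop 4: Z rot2 at col 2 lands with bottom-row=5; cleared 0 line(s) (total 0); column heights now [2 2 7 7 6 0], max=7
Drop 5: I rot0 at col 0 lands with bottom-row=7; cleared 0 line(s) (total 0); column heights now [8 8 8 8 6 0], max=8
Test piece L rot1 at col 2 (width 2): heights before test = [8 8 8 8 6 0]; fits = False

Answer: no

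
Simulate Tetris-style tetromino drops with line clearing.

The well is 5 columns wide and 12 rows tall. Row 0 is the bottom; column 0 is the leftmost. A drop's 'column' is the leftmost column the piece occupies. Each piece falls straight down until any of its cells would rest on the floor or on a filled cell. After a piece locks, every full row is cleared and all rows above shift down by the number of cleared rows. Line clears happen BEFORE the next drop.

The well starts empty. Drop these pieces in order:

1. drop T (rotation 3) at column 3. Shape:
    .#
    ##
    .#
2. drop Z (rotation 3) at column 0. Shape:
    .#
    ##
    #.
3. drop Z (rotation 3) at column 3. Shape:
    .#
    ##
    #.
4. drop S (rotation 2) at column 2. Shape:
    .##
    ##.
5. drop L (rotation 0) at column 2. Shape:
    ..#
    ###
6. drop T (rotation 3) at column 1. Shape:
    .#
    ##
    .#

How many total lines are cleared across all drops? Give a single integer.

Answer: 0

Derivation:
Drop 1: T rot3 at col 3 lands with bottom-row=0; cleared 0 line(s) (total 0); column heights now [0 0 0 2 3], max=3
Drop 2: Z rot3 at col 0 lands with bottom-row=0; cleared 0 line(s) (total 0); column heights now [2 3 0 2 3], max=3
Drop 3: Z rot3 at col 3 lands with bottom-row=2; cleared 0 line(s) (total 0); column heights now [2 3 0 4 5], max=5
Drop 4: S rot2 at col 2 lands with bottom-row=4; cleared 0 line(s) (total 0); column heights now [2 3 5 6 6], max=6
Drop 5: L rot0 at col 2 lands with bottom-row=6; cleared 0 line(s) (total 0); column heights now [2 3 7 7 8], max=8
Drop 6: T rot3 at col 1 lands with bottom-row=7; cleared 0 line(s) (total 0); column heights now [2 9 10 7 8], max=10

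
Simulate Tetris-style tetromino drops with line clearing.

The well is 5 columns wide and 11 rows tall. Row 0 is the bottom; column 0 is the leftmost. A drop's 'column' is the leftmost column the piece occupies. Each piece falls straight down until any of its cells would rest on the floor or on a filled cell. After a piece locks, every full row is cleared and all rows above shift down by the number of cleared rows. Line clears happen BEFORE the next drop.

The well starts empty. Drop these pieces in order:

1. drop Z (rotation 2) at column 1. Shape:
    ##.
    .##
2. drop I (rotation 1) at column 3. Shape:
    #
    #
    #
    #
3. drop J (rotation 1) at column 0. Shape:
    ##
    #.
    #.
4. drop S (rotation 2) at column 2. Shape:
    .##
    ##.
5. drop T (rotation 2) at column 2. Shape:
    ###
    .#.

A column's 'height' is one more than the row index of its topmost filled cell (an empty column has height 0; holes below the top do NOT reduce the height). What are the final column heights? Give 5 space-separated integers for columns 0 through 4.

Drop 1: Z rot2 at col 1 lands with bottom-row=0; cleared 0 line(s) (total 0); column heights now [0 2 2 1 0], max=2
Drop 2: I rot1 at col 3 lands with bottom-row=1; cleared 0 line(s) (total 0); column heights now [0 2 2 5 0], max=5
Drop 3: J rot1 at col 0 lands with bottom-row=0; cleared 0 line(s) (total 0); column heights now [3 3 2 5 0], max=5
Drop 4: S rot2 at col 2 lands with bottom-row=5; cleared 0 line(s) (total 0); column heights now [3 3 6 7 7], max=7
Drop 5: T rot2 at col 2 lands with bottom-row=7; cleared 0 line(s) (total 0); column heights now [3 3 9 9 9], max=9

Answer: 3 3 9 9 9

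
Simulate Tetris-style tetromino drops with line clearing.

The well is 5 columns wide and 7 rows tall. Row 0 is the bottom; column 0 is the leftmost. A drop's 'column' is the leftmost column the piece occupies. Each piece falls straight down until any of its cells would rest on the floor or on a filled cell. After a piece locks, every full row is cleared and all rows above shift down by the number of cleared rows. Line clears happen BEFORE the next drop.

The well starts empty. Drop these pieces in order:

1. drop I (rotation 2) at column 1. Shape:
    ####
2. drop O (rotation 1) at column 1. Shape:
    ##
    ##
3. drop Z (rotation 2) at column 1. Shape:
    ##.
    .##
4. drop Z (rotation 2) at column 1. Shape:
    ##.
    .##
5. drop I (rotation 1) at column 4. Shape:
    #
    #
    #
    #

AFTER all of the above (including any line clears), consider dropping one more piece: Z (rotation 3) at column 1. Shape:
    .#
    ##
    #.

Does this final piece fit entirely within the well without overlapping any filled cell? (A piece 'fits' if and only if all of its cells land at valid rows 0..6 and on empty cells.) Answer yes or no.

Answer: no

Derivation:
Drop 1: I rot2 at col 1 lands with bottom-row=0; cleared 0 line(s) (total 0); column heights now [0 1 1 1 1], max=1
Drop 2: O rot1 at col 1 lands with bottom-row=1; cleared 0 line(s) (total 0); column heights now [0 3 3 1 1], max=3
Drop 3: Z rot2 at col 1 lands with bottom-row=3; cleared 0 line(s) (total 0); column heights now [0 5 5 4 1], max=5
Drop 4: Z rot2 at col 1 lands with bottom-row=5; cleared 0 line(s) (total 0); column heights now [0 7 7 6 1], max=7
Drop 5: I rot1 at col 4 lands with bottom-row=1; cleared 0 line(s) (total 0); column heights now [0 7 7 6 5], max=7
Test piece Z rot3 at col 1 (width 2): heights before test = [0 7 7 6 5]; fits = False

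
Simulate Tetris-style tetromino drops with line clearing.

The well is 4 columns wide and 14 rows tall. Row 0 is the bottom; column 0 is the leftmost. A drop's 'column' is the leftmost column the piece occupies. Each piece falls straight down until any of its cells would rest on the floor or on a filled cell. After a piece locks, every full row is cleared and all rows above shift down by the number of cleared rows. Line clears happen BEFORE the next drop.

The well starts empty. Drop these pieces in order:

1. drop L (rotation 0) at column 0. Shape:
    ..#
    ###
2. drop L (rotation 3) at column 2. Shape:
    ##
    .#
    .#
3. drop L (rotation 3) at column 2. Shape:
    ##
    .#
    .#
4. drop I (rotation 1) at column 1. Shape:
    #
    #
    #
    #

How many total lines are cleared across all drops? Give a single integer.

Answer: 1

Derivation:
Drop 1: L rot0 at col 0 lands with bottom-row=0; cleared 0 line(s) (total 0); column heights now [1 1 2 0], max=2
Drop 2: L rot3 at col 2 lands with bottom-row=0; cleared 1 line(s) (total 1); column heights now [0 0 2 2], max=2
Drop 3: L rot3 at col 2 lands with bottom-row=2; cleared 0 line(s) (total 1); column heights now [0 0 5 5], max=5
Drop 4: I rot1 at col 1 lands with bottom-row=0; cleared 0 line(s) (total 1); column heights now [0 4 5 5], max=5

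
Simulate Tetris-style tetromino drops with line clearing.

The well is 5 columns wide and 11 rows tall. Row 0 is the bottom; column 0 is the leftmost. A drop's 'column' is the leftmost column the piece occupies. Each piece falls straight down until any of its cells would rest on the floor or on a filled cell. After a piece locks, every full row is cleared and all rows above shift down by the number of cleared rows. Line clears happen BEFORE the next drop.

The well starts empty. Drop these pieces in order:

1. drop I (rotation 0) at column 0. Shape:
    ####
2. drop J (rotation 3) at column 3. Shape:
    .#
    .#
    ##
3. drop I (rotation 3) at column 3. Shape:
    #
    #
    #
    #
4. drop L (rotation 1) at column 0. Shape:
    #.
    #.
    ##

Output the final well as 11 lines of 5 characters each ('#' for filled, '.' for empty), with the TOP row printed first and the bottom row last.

Answer: .....
.....
.....
.....
.....
...#.
...#.
#..##
#..##
##.##
####.

Derivation:
Drop 1: I rot0 at col 0 lands with bottom-row=0; cleared 0 line(s) (total 0); column heights now [1 1 1 1 0], max=1
Drop 2: J rot3 at col 3 lands with bottom-row=1; cleared 0 line(s) (total 0); column heights now [1 1 1 2 4], max=4
Drop 3: I rot3 at col 3 lands with bottom-row=2; cleared 0 line(s) (total 0); column heights now [1 1 1 6 4], max=6
Drop 4: L rot1 at col 0 lands with bottom-row=1; cleared 0 line(s) (total 0); column heights now [4 2 1 6 4], max=6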